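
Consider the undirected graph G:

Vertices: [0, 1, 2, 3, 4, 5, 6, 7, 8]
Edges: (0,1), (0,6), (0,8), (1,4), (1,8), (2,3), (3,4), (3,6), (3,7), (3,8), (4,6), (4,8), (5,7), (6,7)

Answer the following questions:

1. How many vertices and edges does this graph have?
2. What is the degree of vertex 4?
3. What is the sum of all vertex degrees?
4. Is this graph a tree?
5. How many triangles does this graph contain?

Count: 9 vertices, 14 edges.
Vertex 4 has neighbors [1, 3, 6, 8], degree = 4.
Handshaking lemma: 2 * 14 = 28.
A tree on 9 vertices has 8 edges. This graph has 14 edges (6 extra). Not a tree.
Number of triangles = 5.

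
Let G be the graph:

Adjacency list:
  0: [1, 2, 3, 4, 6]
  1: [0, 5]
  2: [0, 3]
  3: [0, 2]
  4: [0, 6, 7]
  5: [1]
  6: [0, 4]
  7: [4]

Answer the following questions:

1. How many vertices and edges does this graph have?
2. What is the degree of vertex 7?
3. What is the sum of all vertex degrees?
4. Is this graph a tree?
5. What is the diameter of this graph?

Count: 8 vertices, 9 edges.
Vertex 7 has neighbors [4], degree = 1.
Handshaking lemma: 2 * 9 = 18.
A tree on 8 vertices has 7 edges. This graph has 9 edges (2 extra). Not a tree.
Diameter (longest shortest path) = 4.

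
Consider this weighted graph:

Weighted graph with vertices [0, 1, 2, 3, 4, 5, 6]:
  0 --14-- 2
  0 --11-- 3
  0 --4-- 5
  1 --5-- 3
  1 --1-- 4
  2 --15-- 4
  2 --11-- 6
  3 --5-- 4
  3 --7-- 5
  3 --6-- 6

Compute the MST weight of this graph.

Applying Kruskal's algorithm (sort edges by weight, add if no cycle):
  Add (1,4) w=1
  Add (0,5) w=4
  Add (1,3) w=5
  Skip (3,4) w=5 (creates cycle)
  Add (3,6) w=6
  Add (3,5) w=7
  Skip (0,3) w=11 (creates cycle)
  Add (2,6) w=11
  Skip (0,2) w=14 (creates cycle)
  Skip (2,4) w=15 (creates cycle)
MST weight = 34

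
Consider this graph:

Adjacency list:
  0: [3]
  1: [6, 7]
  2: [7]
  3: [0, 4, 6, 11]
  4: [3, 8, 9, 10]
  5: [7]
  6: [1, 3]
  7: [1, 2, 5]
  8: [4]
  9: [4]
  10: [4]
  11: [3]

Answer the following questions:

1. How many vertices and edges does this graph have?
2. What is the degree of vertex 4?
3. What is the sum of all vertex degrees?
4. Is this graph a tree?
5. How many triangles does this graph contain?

Count: 12 vertices, 11 edges.
Vertex 4 has neighbors [3, 8, 9, 10], degree = 4.
Handshaking lemma: 2 * 11 = 22.
A graph is a tree iff it is connected and has exactly n-1 edges. This graph is connected (all 12 vertices in one component) and has 12-1 = 11 edges. It is a tree.
Number of triangles = 0.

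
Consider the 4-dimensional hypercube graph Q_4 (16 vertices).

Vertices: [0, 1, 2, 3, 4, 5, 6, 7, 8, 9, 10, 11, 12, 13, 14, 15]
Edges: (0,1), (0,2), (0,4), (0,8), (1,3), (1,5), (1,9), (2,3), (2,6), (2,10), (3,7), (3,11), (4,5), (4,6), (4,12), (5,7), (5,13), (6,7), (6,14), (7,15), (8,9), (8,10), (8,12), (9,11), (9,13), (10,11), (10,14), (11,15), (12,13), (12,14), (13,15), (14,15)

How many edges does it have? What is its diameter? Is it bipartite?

The 4-dimensional hypercube Q_4 has 16 vertices and each vertex has degree 4.
Total edges = 16 * 4 / 2 = 32.
Diameter = 4 (max Hamming distance between binary labels).
Hypercubes are bipartite (partition by parity of binary representation).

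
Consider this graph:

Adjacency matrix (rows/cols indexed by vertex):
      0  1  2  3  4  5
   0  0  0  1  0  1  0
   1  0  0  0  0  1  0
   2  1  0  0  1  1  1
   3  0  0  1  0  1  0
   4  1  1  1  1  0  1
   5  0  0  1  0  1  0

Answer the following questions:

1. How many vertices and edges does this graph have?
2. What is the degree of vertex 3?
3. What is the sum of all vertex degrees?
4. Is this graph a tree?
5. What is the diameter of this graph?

Count: 6 vertices, 8 edges.
Vertex 3 has neighbors [2, 4], degree = 2.
Handshaking lemma: 2 * 8 = 16.
A tree on 6 vertices has 5 edges. This graph has 8 edges (3 extra). Not a tree.
Diameter (longest shortest path) = 2.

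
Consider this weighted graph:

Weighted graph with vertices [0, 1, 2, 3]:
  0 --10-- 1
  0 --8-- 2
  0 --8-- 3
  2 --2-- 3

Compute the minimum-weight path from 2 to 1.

Using Dijkstra's algorithm from vertex 2:
Shortest path: 2 -> 0 -> 1
Total weight: 8 + 10 = 18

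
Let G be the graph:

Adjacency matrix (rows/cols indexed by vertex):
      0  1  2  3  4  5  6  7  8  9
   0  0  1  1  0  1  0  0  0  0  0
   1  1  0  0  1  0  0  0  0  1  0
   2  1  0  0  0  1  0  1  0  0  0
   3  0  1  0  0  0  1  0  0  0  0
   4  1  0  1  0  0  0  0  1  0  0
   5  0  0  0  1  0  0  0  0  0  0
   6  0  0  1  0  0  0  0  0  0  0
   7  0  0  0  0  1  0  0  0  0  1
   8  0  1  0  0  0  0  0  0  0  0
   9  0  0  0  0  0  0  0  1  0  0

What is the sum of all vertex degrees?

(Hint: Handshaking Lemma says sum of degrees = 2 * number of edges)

Count edges: 10 edges.
By Handshaking Lemma: sum of degrees = 2 * 10 = 20.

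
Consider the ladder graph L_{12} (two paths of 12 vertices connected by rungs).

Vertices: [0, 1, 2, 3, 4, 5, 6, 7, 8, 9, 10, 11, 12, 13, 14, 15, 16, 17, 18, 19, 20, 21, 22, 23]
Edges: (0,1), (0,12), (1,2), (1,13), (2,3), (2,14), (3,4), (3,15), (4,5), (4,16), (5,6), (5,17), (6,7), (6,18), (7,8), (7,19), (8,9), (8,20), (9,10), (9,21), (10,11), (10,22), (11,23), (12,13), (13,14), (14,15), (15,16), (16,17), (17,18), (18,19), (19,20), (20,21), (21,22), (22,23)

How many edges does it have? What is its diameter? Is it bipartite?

Ladder graph L_{12}: 12 rungs + 2 * (12-1) path edges = 12 + 22 = 34 edges.
Diameter = 12.
Ladder graphs are bipartite (alternating coloring along each path).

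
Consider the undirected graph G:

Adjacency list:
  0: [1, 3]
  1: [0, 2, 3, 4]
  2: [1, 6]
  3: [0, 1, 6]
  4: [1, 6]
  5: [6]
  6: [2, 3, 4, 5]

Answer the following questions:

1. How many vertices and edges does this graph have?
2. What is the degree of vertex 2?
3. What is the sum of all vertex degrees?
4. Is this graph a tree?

Count: 7 vertices, 9 edges.
Vertex 2 has neighbors [1, 6], degree = 2.
Handshaking lemma: 2 * 9 = 18.
A tree on 7 vertices has 6 edges. This graph has 9 edges (3 extra). Not a tree.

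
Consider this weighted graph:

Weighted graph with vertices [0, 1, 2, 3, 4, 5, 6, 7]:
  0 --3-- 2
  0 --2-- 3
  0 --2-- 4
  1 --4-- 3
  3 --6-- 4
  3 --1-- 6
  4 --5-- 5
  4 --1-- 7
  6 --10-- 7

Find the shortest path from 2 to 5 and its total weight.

Using Dijkstra's algorithm from vertex 2:
Shortest path: 2 -> 0 -> 4 -> 5
Total weight: 3 + 2 + 5 = 10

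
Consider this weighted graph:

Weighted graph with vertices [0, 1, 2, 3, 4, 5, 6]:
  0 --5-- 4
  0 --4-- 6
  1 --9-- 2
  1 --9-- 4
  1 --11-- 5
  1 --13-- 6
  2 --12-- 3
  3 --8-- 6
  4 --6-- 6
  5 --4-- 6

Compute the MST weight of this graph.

Applying Kruskal's algorithm (sort edges by weight, add if no cycle):
  Add (0,6) w=4
  Add (5,6) w=4
  Add (0,4) w=5
  Skip (4,6) w=6 (creates cycle)
  Add (3,6) w=8
  Add (1,2) w=9
  Add (1,4) w=9
  Skip (1,5) w=11 (creates cycle)
  Skip (2,3) w=12 (creates cycle)
  Skip (1,6) w=13 (creates cycle)
MST weight = 39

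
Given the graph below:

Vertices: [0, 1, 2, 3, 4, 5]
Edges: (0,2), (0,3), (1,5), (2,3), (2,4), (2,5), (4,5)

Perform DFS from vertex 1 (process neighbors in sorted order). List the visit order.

DFS from vertex 1 (neighbors processed in ascending order):
Visit order: 1, 5, 2, 0, 3, 4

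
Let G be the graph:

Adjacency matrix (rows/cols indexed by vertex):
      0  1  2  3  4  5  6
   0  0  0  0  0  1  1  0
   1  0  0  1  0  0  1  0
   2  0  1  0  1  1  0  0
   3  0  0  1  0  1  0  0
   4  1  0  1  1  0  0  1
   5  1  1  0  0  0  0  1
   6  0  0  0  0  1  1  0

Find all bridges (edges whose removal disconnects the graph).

No bridges found. The graph is 2-edge-connected (no single edge removal disconnects it).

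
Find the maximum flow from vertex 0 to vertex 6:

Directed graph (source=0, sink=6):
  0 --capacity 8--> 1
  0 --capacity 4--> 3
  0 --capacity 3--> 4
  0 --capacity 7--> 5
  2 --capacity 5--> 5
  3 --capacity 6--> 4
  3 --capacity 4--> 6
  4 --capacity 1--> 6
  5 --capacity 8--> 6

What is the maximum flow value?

Computing max flow:
  Flow on (0->3): 4/4
  Flow on (0->4): 1/3
  Flow on (0->5): 7/7
  Flow on (3->6): 4/4
  Flow on (4->6): 1/1
  Flow on (5->6): 7/8
Maximum flow = 12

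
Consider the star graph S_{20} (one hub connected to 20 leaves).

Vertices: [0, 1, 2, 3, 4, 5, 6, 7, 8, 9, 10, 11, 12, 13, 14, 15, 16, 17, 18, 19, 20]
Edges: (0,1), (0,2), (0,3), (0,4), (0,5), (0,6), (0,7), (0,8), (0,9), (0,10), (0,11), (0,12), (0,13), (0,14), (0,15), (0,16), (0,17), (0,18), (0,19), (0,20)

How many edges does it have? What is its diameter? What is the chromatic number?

Star graph S_{20}: the hub connects to all 20 leaves.
Edges = 20.
Diameter = 2 (any leaf to hub is 1, leaf to leaf through hub is 2).
Star graphs are bipartite (hub vs leaves), so chromatic number = 2.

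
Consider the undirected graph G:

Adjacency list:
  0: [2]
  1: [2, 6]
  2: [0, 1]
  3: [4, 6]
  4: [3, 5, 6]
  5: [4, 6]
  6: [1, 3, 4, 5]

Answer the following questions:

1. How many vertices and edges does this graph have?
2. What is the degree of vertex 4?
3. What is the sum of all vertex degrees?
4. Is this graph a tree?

Count: 7 vertices, 8 edges.
Vertex 4 has neighbors [3, 5, 6], degree = 3.
Handshaking lemma: 2 * 8 = 16.
A tree on 7 vertices has 6 edges. This graph has 8 edges (2 extra). Not a tree.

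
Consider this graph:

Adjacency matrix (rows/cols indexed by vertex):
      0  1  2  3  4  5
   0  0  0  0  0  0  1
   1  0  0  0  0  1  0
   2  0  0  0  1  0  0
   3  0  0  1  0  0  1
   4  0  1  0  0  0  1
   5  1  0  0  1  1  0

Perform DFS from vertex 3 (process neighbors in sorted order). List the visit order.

DFS from vertex 3 (neighbors processed in ascending order):
Visit order: 3, 2, 5, 0, 4, 1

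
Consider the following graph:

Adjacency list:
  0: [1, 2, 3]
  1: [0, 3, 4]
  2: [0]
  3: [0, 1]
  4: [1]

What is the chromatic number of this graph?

The graph has a maximum clique of size 3 (lower bound on chromatic number).
A valid 3-coloring: {0: 0, 1: 1, 2: 1, 3: 2, 4: 0}.
Chromatic number = 3.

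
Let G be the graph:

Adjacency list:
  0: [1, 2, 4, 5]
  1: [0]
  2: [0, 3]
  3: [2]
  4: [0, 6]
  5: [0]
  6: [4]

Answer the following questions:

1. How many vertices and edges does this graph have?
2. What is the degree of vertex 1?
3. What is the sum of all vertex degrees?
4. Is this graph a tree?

Count: 7 vertices, 6 edges.
Vertex 1 has neighbors [0], degree = 1.
Handshaking lemma: 2 * 6 = 12.
A graph is a tree iff it is connected and has exactly n-1 edges. This graph is connected (all 7 vertices in one component) and has 7-1 = 6 edges. It is a tree.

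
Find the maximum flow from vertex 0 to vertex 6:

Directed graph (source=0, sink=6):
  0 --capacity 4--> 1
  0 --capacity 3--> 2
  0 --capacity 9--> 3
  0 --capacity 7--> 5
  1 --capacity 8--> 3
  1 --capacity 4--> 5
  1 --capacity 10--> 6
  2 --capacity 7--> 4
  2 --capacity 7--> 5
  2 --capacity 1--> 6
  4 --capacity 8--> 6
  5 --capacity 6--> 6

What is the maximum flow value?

Computing max flow:
  Flow on (0->1): 4/4
  Flow on (0->2): 3/3
  Flow on (0->5): 6/7
  Flow on (1->6): 4/10
  Flow on (2->4): 2/7
  Flow on (2->6): 1/1
  Flow on (4->6): 2/8
  Flow on (5->6): 6/6
Maximum flow = 13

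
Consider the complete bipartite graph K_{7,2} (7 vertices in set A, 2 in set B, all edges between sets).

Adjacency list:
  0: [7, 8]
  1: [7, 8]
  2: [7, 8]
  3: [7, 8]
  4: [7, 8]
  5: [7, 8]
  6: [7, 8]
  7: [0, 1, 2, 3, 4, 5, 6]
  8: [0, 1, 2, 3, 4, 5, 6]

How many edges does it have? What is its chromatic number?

K_{7,2} has 7 * 2 = 14 edges.
Bipartite graphs have chromatic number 2 (color each partition differently).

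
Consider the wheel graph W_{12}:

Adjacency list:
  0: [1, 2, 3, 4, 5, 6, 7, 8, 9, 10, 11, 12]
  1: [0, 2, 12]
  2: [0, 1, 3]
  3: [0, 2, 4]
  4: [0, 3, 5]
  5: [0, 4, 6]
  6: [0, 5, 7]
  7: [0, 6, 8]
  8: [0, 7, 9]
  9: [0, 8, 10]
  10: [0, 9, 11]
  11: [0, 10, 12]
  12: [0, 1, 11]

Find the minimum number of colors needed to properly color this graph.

W_{12} = C_{12} plus a hub adjacent to every cycle vertex.
The outer cycle needs 2 colors (even cycle); the hub is adjacent to all of them so needs a fresh color.
Chromatic number = 2 + 1 = 3.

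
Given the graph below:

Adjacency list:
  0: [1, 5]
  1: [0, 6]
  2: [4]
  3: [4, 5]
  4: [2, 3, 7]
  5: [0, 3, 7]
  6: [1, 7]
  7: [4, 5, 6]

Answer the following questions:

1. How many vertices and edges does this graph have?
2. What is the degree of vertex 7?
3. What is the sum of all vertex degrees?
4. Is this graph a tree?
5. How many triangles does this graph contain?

Count: 8 vertices, 9 edges.
Vertex 7 has neighbors [4, 5, 6], degree = 3.
Handshaking lemma: 2 * 9 = 18.
A tree on 8 vertices has 7 edges. This graph has 9 edges (2 extra). Not a tree.
Number of triangles = 0.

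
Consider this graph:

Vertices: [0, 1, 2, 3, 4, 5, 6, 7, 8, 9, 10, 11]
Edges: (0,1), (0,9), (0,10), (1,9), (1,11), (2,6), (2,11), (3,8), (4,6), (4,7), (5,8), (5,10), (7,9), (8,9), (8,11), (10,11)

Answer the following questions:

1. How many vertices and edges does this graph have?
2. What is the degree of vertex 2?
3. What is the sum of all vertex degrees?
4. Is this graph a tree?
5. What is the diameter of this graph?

Count: 12 vertices, 16 edges.
Vertex 2 has neighbors [6, 11], degree = 2.
Handshaking lemma: 2 * 16 = 32.
A tree on 12 vertices has 11 edges. This graph has 16 edges (5 extra). Not a tree.
Diameter (longest shortest path) = 4.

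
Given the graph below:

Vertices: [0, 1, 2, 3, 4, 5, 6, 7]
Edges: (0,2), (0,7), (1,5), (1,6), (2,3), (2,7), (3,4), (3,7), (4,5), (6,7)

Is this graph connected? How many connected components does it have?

Checking connectivity: the graph has 1 connected component(s).
All vertices are reachable from each other. The graph IS connected.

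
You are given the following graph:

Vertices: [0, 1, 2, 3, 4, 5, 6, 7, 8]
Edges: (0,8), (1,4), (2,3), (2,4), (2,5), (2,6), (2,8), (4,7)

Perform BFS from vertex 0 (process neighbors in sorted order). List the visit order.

BFS from vertex 0 (neighbors processed in ascending order):
Visit order: 0, 8, 2, 3, 4, 5, 6, 1, 7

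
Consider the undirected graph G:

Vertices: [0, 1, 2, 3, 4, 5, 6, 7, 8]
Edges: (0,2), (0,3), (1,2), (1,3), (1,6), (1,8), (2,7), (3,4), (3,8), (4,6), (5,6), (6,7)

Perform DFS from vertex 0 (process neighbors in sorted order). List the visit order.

DFS from vertex 0 (neighbors processed in ascending order):
Visit order: 0, 2, 1, 3, 4, 6, 5, 7, 8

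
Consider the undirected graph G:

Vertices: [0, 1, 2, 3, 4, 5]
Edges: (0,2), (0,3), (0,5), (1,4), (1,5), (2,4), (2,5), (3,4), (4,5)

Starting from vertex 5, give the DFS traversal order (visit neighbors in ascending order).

DFS from vertex 5 (neighbors processed in ascending order):
Visit order: 5, 0, 2, 4, 1, 3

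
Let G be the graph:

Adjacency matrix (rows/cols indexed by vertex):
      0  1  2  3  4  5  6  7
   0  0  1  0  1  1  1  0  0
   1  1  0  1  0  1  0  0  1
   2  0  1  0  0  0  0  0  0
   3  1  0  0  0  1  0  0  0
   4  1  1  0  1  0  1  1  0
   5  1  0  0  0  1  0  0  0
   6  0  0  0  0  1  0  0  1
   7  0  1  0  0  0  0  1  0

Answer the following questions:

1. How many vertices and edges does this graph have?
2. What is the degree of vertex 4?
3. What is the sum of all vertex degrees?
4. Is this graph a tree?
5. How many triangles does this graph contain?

Count: 8 vertices, 11 edges.
Vertex 4 has neighbors [0, 1, 3, 5, 6], degree = 5.
Handshaking lemma: 2 * 11 = 22.
A tree on 8 vertices has 7 edges. This graph has 11 edges (4 extra). Not a tree.
Number of triangles = 3.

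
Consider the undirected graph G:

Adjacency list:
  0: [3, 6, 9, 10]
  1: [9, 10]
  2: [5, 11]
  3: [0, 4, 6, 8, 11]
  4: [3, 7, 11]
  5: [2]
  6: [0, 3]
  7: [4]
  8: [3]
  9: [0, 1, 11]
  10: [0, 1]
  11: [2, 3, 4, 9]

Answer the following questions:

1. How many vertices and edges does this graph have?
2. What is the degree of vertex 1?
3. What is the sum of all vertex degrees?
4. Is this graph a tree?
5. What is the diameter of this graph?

Count: 12 vertices, 15 edges.
Vertex 1 has neighbors [9, 10], degree = 2.
Handshaking lemma: 2 * 15 = 30.
A tree on 12 vertices has 11 edges. This graph has 15 edges (4 extra). Not a tree.
Diameter (longest shortest path) = 5.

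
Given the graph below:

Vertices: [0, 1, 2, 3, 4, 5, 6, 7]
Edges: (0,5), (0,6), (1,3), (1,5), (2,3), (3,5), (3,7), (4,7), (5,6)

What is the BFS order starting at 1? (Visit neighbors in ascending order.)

BFS from vertex 1 (neighbors processed in ascending order):
Visit order: 1, 3, 5, 2, 7, 0, 6, 4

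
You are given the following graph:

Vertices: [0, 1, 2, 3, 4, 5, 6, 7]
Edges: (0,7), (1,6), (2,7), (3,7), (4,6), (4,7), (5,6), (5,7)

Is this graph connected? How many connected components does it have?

Checking connectivity: the graph has 1 connected component(s).
All vertices are reachable from each other. The graph IS connected.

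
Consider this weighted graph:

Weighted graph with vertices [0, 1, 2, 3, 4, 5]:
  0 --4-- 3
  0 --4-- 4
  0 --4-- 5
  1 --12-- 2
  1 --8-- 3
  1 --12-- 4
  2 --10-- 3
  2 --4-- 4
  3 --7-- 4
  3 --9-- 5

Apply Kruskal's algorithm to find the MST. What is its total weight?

Applying Kruskal's algorithm (sort edges by weight, add if no cycle):
  Add (0,3) w=4
  Add (0,5) w=4
  Add (0,4) w=4
  Add (2,4) w=4
  Skip (3,4) w=7 (creates cycle)
  Add (1,3) w=8
  Skip (3,5) w=9 (creates cycle)
  Skip (2,3) w=10 (creates cycle)
  Skip (1,2) w=12 (creates cycle)
  Skip (1,4) w=12 (creates cycle)
MST weight = 24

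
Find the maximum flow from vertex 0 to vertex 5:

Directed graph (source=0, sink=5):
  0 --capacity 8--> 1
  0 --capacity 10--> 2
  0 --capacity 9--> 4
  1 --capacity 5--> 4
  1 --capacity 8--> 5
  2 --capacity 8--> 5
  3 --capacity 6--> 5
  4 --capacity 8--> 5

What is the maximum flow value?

Computing max flow:
  Flow on (0->1): 8/8
  Flow on (0->2): 8/10
  Flow on (0->4): 8/9
  Flow on (1->5): 8/8
  Flow on (2->5): 8/8
  Flow on (4->5): 8/8
Maximum flow = 24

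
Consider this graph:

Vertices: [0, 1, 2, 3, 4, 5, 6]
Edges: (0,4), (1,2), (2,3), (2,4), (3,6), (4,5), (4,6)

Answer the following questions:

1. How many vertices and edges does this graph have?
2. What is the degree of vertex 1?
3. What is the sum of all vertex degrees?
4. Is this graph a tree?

Count: 7 vertices, 7 edges.
Vertex 1 has neighbors [2], degree = 1.
Handshaking lemma: 2 * 7 = 14.
A tree on 7 vertices has 6 edges. This graph has 7 edges (1 extra). Not a tree.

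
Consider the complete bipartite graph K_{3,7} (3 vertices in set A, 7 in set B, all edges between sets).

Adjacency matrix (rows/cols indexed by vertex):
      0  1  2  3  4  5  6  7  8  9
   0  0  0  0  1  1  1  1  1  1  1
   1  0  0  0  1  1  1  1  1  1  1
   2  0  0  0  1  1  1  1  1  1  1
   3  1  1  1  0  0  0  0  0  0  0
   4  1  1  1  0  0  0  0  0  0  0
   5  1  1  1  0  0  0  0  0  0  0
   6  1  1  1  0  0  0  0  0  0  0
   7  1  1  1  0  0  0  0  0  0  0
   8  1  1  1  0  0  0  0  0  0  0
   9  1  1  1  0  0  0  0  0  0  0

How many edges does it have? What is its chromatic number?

K_{3,7} has 3 * 7 = 21 edges.
Bipartite graphs have chromatic number 2 (color each partition differently).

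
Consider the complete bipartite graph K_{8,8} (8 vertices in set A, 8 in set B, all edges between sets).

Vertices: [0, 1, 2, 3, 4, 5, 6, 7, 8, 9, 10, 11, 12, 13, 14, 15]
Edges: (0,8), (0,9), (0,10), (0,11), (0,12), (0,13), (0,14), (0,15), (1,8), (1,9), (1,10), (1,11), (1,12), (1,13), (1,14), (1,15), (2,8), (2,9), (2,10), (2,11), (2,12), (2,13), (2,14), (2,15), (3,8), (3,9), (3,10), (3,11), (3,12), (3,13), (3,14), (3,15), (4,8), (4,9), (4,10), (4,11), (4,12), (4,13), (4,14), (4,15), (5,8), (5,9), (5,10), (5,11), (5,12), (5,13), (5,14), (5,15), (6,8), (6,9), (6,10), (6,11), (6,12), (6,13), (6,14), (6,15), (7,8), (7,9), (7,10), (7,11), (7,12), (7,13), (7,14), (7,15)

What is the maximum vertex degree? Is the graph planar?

Set-A vertices have degree 8; set-B vertices have degree 8. Maximum degree = max(8,8) = 8.
K_{8,8} contains K_{3,3} as a subgraph (since both sides have >= 3 vertices); by Kuratowski's theorem it is not planar.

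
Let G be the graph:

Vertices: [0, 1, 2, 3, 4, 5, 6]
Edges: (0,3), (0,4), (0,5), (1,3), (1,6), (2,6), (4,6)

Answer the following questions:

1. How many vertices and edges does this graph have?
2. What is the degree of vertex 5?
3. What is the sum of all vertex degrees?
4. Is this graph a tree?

Count: 7 vertices, 7 edges.
Vertex 5 has neighbors [0], degree = 1.
Handshaking lemma: 2 * 7 = 14.
A tree on 7 vertices has 6 edges. This graph has 7 edges (1 extra). Not a tree.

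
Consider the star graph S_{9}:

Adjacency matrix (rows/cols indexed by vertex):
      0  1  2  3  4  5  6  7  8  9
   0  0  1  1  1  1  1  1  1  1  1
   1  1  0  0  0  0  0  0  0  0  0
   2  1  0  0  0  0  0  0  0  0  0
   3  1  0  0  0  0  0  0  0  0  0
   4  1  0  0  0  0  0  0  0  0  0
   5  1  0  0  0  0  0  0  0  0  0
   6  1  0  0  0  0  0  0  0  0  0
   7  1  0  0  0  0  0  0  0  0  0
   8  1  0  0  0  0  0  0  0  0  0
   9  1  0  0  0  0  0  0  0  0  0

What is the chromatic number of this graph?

S_{9} has one hub adjacent to 9 leaves; leaves are pairwise non-adjacent.
Color the hub 0 and every leaf 1.
Chromatic number = 2.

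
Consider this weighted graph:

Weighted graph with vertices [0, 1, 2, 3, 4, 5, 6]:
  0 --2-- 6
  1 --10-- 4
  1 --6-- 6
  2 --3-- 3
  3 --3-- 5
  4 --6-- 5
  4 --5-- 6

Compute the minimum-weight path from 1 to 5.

Using Dijkstra's algorithm from vertex 1:
Shortest path: 1 -> 4 -> 5
Total weight: 10 + 6 = 16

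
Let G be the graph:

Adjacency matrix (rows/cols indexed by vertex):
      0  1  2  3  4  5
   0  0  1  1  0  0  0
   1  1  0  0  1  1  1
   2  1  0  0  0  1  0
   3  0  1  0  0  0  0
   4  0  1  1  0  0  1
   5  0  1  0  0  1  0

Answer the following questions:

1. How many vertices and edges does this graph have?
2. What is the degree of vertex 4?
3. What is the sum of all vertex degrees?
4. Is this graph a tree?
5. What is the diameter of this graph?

Count: 6 vertices, 7 edges.
Vertex 4 has neighbors [1, 2, 5], degree = 3.
Handshaking lemma: 2 * 7 = 14.
A tree on 6 vertices has 5 edges. This graph has 7 edges (2 extra). Not a tree.
Diameter (longest shortest path) = 3.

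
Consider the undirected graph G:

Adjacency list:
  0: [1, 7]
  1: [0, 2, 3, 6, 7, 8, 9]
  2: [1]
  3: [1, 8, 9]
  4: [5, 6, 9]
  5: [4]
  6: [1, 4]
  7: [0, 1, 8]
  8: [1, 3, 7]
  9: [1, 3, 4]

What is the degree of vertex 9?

Vertex 9 has neighbors [1, 3, 4], so deg(9) = 3.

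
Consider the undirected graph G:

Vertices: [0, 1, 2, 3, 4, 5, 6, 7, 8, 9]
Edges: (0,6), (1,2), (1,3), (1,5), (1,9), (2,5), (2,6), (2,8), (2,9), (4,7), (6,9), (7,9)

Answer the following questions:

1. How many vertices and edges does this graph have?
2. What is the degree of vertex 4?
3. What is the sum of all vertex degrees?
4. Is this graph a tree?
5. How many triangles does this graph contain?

Count: 10 vertices, 12 edges.
Vertex 4 has neighbors [7], degree = 1.
Handshaking lemma: 2 * 12 = 24.
A tree on 10 vertices has 9 edges. This graph has 12 edges (3 extra). Not a tree.
Number of triangles = 3.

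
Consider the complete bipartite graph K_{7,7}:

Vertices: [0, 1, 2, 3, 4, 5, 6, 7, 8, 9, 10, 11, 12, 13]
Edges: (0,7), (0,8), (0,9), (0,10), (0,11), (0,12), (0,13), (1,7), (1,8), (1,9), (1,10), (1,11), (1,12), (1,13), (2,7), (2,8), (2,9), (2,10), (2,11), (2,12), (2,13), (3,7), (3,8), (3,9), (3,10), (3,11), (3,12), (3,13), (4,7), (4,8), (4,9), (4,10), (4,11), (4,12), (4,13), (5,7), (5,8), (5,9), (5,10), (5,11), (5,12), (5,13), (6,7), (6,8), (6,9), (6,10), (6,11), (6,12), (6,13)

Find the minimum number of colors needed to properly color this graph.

K_{7,7} is bipartite: vertices split into two independent sets of size 7 and 7.
Color one set 0, the other 1. No adjacent vertices share a color.
Chromatic number = 2.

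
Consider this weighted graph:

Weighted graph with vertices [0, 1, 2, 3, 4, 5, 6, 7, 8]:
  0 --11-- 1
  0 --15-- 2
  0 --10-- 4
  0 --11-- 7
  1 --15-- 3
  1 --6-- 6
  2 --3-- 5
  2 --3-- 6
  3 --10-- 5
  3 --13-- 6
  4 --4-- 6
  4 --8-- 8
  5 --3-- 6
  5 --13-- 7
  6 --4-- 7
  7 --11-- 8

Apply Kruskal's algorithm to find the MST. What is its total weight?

Applying Kruskal's algorithm (sort edges by weight, add if no cycle):
  Add (2,5) w=3
  Add (2,6) w=3
  Skip (5,6) w=3 (creates cycle)
  Add (4,6) w=4
  Add (6,7) w=4
  Add (1,6) w=6
  Add (4,8) w=8
  Add (0,4) w=10
  Add (3,5) w=10
  Skip (0,7) w=11 (creates cycle)
  Skip (0,1) w=11 (creates cycle)
  Skip (7,8) w=11 (creates cycle)
  Skip (3,6) w=13 (creates cycle)
  Skip (5,7) w=13 (creates cycle)
  Skip (0,2) w=15 (creates cycle)
  Skip (1,3) w=15 (creates cycle)
MST weight = 48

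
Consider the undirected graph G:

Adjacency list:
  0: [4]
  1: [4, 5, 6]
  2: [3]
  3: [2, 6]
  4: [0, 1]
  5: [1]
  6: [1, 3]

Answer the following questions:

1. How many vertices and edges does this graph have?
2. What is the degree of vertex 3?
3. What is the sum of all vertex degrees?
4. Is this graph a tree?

Count: 7 vertices, 6 edges.
Vertex 3 has neighbors [2, 6], degree = 2.
Handshaking lemma: 2 * 6 = 12.
A graph is a tree iff it is connected and has exactly n-1 edges. This graph is connected (all 7 vertices in one component) and has 7-1 = 6 edges. It is a tree.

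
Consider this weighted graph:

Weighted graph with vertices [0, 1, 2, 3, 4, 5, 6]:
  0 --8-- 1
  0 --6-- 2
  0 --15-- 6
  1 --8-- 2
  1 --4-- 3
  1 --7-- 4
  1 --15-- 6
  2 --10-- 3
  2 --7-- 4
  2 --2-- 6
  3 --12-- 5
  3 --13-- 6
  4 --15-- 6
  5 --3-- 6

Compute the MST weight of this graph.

Applying Kruskal's algorithm (sort edges by weight, add if no cycle):
  Add (2,6) w=2
  Add (5,6) w=3
  Add (1,3) w=4
  Add (0,2) w=6
  Add (1,4) w=7
  Add (2,4) w=7
  Skip (0,1) w=8 (creates cycle)
  Skip (1,2) w=8 (creates cycle)
  Skip (2,3) w=10 (creates cycle)
  Skip (3,5) w=12 (creates cycle)
  Skip (3,6) w=13 (creates cycle)
  Skip (0,6) w=15 (creates cycle)
  Skip (1,6) w=15 (creates cycle)
  Skip (4,6) w=15 (creates cycle)
MST weight = 29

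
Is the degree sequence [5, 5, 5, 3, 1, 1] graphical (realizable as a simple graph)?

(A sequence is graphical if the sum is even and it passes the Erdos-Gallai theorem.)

Sum of degrees = 20. Sum is even but fails Erdos-Gallai. The sequence is NOT graphical.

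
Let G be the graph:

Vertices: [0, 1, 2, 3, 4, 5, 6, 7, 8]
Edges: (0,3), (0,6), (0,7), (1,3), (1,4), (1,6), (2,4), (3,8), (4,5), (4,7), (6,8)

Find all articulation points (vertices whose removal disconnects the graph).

An articulation point is a vertex whose removal disconnects the graph.
Articulation points: [4]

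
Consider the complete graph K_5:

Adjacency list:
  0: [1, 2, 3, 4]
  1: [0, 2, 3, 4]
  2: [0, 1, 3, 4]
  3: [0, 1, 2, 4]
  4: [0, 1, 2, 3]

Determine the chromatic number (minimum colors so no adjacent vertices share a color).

In K_5, every vertex is adjacent to every other vertex.
Each vertex needs a unique color.
Chromatic number = 5.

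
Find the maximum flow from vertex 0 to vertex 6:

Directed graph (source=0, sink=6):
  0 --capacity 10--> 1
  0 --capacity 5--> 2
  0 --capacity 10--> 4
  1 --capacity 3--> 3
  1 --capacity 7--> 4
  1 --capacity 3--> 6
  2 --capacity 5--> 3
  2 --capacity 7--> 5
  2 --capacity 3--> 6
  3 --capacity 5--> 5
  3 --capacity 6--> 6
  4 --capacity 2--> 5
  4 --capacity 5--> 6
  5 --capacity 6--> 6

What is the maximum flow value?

Computing max flow:
  Flow on (0->1): 6/10
  Flow on (0->2): 5/5
  Flow on (0->4): 7/10
  Flow on (1->3): 3/3
  Flow on (1->6): 3/3
  Flow on (2->3): 2/5
  Flow on (2->6): 3/3
  Flow on (3->6): 5/6
  Flow on (4->5): 2/2
  Flow on (4->6): 5/5
  Flow on (5->6): 2/6
Maximum flow = 18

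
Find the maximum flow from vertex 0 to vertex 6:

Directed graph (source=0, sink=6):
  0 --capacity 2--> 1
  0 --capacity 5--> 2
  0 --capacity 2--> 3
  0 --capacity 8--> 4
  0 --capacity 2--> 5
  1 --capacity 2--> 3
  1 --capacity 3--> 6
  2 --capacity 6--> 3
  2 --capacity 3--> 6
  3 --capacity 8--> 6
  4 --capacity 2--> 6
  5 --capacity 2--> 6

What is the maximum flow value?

Computing max flow:
  Flow on (0->1): 2/2
  Flow on (0->2): 5/5
  Flow on (0->3): 2/2
  Flow on (0->4): 2/8
  Flow on (0->5): 2/2
  Flow on (1->6): 2/3
  Flow on (2->3): 2/6
  Flow on (2->6): 3/3
  Flow on (3->6): 4/8
  Flow on (4->6): 2/2
  Flow on (5->6): 2/2
Maximum flow = 13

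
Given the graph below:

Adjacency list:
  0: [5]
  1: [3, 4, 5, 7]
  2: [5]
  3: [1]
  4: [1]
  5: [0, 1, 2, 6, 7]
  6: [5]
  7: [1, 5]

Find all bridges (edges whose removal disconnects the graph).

A bridge is an edge whose removal increases the number of connected components.
Bridges found: (0,5), (1,3), (1,4), (2,5), (5,6)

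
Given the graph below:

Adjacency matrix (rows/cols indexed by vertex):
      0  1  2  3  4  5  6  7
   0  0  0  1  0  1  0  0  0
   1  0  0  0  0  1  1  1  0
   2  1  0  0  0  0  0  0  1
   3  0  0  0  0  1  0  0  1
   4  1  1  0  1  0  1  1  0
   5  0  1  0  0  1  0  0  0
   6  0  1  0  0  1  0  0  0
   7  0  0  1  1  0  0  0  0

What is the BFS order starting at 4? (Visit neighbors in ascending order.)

BFS from vertex 4 (neighbors processed in ascending order):
Visit order: 4, 0, 1, 3, 5, 6, 2, 7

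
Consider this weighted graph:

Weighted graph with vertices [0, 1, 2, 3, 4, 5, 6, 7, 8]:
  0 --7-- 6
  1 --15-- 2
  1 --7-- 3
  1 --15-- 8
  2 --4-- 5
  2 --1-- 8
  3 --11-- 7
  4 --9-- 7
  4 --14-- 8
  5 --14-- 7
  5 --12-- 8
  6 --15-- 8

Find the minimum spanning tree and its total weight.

Applying Kruskal's algorithm (sort edges by weight, add if no cycle):
  Add (2,8) w=1
  Add (2,5) w=4
  Add (0,6) w=7
  Add (1,3) w=7
  Add (4,7) w=9
  Add (3,7) w=11
  Skip (5,8) w=12 (creates cycle)
  Add (4,8) w=14
  Skip (5,7) w=14 (creates cycle)
  Skip (1,8) w=15 (creates cycle)
  Skip (1,2) w=15 (creates cycle)
  Add (6,8) w=15
MST weight = 68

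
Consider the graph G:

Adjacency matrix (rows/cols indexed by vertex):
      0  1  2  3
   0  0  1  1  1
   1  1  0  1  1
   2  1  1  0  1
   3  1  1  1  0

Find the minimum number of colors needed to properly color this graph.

The graph has a maximum clique of size 4 (lower bound on chromatic number).
A valid 4-coloring: {0: 0, 1: 1, 2: 2, 3: 3}.
Chromatic number = 4.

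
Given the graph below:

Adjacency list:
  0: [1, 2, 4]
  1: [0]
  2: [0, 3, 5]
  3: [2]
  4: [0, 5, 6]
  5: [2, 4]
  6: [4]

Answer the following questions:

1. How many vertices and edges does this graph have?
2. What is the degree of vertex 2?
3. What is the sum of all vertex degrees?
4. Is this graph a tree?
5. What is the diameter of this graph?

Count: 7 vertices, 7 edges.
Vertex 2 has neighbors [0, 3, 5], degree = 3.
Handshaking lemma: 2 * 7 = 14.
A tree on 7 vertices has 6 edges. This graph has 7 edges (1 extra). Not a tree.
Diameter (longest shortest path) = 4.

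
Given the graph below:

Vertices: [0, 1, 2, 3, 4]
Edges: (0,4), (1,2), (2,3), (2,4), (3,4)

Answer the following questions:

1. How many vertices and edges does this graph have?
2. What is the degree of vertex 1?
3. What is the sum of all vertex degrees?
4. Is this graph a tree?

Count: 5 vertices, 5 edges.
Vertex 1 has neighbors [2], degree = 1.
Handshaking lemma: 2 * 5 = 10.
A tree on 5 vertices has 4 edges. This graph has 5 edges (1 extra). Not a tree.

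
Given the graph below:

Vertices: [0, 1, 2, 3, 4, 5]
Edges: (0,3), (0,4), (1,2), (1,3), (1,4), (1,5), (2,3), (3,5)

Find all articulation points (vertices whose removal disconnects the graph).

No articulation points. The graph is biconnected.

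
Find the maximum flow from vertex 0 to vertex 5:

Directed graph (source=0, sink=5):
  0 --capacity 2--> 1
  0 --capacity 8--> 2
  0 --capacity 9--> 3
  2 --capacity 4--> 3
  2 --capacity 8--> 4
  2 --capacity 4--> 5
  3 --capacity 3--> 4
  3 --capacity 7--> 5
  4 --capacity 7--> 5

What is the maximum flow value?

Computing max flow:
  Flow on (0->2): 8/8
  Flow on (0->3): 9/9
  Flow on (2->3): 1/4
  Flow on (2->4): 3/8
  Flow on (2->5): 4/4
  Flow on (3->4): 3/3
  Flow on (3->5): 7/7
  Flow on (4->5): 6/7
Maximum flow = 17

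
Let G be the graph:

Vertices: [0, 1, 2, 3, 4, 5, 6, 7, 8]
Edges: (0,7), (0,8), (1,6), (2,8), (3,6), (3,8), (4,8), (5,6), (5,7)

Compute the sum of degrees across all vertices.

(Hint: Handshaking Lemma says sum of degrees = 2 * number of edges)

Count edges: 9 edges.
By Handshaking Lemma: sum of degrees = 2 * 9 = 18.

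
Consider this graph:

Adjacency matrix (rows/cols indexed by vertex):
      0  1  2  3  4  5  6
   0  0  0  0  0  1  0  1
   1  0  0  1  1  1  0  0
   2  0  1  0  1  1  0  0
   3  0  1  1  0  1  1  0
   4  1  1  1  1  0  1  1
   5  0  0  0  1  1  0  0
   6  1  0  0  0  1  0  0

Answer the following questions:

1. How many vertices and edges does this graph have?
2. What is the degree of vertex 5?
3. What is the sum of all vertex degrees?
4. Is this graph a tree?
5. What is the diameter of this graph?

Count: 7 vertices, 11 edges.
Vertex 5 has neighbors [3, 4], degree = 2.
Handshaking lemma: 2 * 11 = 22.
A tree on 7 vertices has 6 edges. This graph has 11 edges (5 extra). Not a tree.
Diameter (longest shortest path) = 2.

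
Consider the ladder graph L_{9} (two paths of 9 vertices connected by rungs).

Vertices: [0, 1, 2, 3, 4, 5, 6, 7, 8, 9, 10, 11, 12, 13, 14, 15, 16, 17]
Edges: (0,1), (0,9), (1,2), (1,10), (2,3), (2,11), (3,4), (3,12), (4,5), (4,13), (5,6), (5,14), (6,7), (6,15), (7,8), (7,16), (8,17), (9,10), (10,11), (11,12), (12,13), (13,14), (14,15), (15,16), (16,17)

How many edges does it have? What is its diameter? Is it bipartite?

Ladder graph L_{9}: 9 rungs + 2 * (9-1) path edges = 9 + 16 = 25 edges.
Diameter = 9.
Ladder graphs are bipartite (alternating coloring along each path).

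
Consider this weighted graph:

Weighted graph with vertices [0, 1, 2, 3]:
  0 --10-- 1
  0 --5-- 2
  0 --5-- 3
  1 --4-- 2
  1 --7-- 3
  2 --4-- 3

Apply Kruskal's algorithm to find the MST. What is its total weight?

Applying Kruskal's algorithm (sort edges by weight, add if no cycle):
  Add (1,2) w=4
  Add (2,3) w=4
  Add (0,3) w=5
  Skip (0,2) w=5 (creates cycle)
  Skip (1,3) w=7 (creates cycle)
  Skip (0,1) w=10 (creates cycle)
MST weight = 13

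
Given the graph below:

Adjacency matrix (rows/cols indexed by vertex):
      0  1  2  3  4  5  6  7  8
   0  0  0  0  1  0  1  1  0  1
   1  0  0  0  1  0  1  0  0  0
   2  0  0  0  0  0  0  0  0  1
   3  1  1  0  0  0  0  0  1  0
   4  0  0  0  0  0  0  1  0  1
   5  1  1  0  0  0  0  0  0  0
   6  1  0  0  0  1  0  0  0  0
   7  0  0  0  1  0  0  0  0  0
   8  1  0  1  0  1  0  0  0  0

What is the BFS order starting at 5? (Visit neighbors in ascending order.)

BFS from vertex 5 (neighbors processed in ascending order):
Visit order: 5, 0, 1, 3, 6, 8, 7, 4, 2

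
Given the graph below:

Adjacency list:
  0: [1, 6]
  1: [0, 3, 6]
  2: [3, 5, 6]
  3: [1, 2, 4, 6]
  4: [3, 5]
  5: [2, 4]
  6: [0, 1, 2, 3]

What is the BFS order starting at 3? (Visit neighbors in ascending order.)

BFS from vertex 3 (neighbors processed in ascending order):
Visit order: 3, 1, 2, 4, 6, 0, 5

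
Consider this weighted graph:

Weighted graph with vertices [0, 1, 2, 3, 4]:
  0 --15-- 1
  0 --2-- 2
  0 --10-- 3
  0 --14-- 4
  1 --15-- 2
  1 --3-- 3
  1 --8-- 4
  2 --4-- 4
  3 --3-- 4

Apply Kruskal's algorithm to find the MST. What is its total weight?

Applying Kruskal's algorithm (sort edges by weight, add if no cycle):
  Add (0,2) w=2
  Add (1,3) w=3
  Add (3,4) w=3
  Add (2,4) w=4
  Skip (1,4) w=8 (creates cycle)
  Skip (0,3) w=10 (creates cycle)
  Skip (0,4) w=14 (creates cycle)
  Skip (0,1) w=15 (creates cycle)
  Skip (1,2) w=15 (creates cycle)
MST weight = 12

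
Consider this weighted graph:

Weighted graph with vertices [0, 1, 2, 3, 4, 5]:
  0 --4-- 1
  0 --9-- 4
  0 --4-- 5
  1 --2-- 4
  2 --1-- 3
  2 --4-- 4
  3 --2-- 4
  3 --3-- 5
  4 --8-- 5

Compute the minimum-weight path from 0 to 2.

Using Dijkstra's algorithm from vertex 0:
Shortest path: 0 -> 5 -> 3 -> 2
Total weight: 4 + 3 + 1 = 8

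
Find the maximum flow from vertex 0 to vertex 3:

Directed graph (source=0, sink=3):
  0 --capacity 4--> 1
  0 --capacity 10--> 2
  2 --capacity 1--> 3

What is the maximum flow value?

Computing max flow:
  Flow on (0->2): 1/10
  Flow on (2->3): 1/1
Maximum flow = 1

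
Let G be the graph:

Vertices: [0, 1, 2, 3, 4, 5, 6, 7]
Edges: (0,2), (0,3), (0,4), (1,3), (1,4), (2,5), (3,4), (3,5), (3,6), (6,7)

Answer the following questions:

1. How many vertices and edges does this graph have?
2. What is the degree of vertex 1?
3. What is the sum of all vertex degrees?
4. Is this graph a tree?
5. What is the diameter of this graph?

Count: 8 vertices, 10 edges.
Vertex 1 has neighbors [3, 4], degree = 2.
Handshaking lemma: 2 * 10 = 20.
A tree on 8 vertices has 7 edges. This graph has 10 edges (3 extra). Not a tree.
Diameter (longest shortest path) = 4.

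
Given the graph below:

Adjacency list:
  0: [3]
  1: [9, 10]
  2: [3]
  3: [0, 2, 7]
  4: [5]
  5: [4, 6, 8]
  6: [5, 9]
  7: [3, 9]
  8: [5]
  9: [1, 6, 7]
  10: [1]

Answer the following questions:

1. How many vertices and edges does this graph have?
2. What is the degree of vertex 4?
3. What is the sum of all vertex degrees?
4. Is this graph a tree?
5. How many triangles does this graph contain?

Count: 11 vertices, 10 edges.
Vertex 4 has neighbors [5], degree = 1.
Handshaking lemma: 2 * 10 = 20.
A graph is a tree iff it is connected and has exactly n-1 edges. This graph is connected (all 11 vertices in one component) and has 11-1 = 10 edges. It is a tree.
Number of triangles = 0.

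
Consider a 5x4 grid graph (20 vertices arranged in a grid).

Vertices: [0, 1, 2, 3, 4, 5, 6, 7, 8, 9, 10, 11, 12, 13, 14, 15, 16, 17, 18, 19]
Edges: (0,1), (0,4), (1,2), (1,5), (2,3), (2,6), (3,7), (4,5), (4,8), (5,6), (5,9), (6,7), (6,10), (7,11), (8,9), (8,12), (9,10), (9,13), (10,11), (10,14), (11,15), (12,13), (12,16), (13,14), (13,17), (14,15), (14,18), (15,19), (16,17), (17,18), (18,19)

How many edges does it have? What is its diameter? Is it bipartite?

A 5x4 grid has 16 vertical edges and 15 horizontal edges.
Total edges = 16 + 15 = 31.
Diameter = (5-1) + (4-1) = 7 (corner to opposite corner).
Grid graphs are bipartite (checkerboard coloring).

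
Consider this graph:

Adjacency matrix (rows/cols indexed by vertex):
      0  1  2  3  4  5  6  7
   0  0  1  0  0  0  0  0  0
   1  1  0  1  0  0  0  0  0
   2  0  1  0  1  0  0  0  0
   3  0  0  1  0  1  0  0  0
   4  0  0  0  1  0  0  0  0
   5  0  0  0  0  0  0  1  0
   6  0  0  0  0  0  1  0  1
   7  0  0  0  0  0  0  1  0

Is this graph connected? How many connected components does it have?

Checking connectivity: the graph has 2 connected component(s).
Components: [[0, 1, 2, 3, 4], [5, 6, 7]]. The graph is NOT connected.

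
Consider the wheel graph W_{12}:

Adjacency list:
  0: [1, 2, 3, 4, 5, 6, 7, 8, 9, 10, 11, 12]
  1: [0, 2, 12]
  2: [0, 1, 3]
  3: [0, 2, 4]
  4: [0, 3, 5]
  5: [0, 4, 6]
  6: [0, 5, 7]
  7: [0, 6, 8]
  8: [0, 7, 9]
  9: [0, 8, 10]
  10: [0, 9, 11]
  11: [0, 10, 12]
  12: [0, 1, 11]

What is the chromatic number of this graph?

W_{12} = C_{12} plus a hub adjacent to every cycle vertex.
The outer cycle needs 2 colors (even cycle); the hub is adjacent to all of them so needs a fresh color.
Chromatic number = 2 + 1 = 3.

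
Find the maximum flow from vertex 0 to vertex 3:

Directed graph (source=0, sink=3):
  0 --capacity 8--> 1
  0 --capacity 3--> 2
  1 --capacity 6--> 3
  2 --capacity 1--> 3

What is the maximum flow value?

Computing max flow:
  Flow on (0->1): 6/8
  Flow on (0->2): 1/3
  Flow on (1->3): 6/6
  Flow on (2->3): 1/1
Maximum flow = 7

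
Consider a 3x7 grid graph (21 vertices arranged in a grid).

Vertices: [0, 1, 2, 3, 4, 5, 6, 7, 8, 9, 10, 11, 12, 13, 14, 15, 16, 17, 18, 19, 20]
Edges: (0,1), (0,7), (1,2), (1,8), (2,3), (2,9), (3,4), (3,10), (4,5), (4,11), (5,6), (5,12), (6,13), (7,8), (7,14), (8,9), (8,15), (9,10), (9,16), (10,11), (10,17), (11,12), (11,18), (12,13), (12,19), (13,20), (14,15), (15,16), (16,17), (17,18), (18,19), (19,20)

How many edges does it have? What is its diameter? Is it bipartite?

A 3x7 grid has 14 vertical edges and 18 horizontal edges.
Total edges = 14 + 18 = 32.
Diameter = (3-1) + (7-1) = 8 (corner to opposite corner).
Grid graphs are bipartite (checkerboard coloring).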